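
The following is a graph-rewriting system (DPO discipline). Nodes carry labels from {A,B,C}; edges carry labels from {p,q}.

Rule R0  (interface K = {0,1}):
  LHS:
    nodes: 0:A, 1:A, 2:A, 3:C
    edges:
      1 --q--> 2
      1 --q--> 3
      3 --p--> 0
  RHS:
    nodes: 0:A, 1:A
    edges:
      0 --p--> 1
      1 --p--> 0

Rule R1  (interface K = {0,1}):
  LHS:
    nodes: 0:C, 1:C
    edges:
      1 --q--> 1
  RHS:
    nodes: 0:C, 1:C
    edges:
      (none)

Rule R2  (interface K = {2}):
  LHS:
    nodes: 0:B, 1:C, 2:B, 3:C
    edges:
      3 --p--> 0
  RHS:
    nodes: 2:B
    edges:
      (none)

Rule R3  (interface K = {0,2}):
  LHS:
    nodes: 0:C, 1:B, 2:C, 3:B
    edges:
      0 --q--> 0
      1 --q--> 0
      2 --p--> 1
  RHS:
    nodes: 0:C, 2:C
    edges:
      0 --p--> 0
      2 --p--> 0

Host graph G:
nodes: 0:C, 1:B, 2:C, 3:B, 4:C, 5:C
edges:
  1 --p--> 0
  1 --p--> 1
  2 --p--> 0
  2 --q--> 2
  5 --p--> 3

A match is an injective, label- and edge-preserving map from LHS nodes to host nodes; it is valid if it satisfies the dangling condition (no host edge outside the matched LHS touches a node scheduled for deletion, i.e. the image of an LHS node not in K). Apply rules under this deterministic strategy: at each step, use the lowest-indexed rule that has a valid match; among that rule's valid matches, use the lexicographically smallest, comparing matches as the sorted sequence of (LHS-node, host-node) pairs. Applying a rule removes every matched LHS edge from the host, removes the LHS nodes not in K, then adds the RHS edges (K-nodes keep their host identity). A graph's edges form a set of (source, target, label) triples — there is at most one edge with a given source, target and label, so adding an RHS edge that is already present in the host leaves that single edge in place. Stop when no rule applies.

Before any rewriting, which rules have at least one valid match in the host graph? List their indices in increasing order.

Answer: [R1,R2]

Steps:
R0: no valid match — LHS pattern not found
R1: 3 valid matches — {0↦0, 1↦2}, {0↦4, 1↦2}, {0↦5, 1↦2}
R2: 1 valid match — {0↦3, 1↦4, 2↦1, 3↦5}
R3: no valid match — LHS pattern not found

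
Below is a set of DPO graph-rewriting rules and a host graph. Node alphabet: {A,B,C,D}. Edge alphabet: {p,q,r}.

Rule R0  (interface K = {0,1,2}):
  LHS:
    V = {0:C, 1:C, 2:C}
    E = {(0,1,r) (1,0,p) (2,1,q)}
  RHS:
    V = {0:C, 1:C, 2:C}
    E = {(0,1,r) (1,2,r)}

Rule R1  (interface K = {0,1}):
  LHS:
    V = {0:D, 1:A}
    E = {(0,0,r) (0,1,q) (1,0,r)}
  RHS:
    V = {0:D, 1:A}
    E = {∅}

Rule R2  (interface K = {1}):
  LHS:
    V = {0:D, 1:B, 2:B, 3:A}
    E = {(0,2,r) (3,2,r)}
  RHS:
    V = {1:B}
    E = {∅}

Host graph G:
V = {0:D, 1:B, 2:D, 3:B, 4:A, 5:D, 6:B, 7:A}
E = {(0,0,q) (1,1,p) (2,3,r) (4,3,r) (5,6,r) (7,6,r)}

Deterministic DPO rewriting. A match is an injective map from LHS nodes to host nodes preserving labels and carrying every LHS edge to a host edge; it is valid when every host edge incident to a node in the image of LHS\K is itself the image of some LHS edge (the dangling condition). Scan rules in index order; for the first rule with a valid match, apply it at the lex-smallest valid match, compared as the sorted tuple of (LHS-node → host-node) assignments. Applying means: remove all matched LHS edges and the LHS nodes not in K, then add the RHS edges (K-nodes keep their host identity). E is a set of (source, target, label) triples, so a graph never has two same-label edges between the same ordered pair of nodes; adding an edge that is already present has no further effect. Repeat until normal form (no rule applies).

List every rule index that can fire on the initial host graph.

Answer: [R2]

Derivation:
R0: no valid match — LHS pattern not found
R1: no valid match — LHS pattern not found
R2: 4 valid matches — {0↦2, 1↦1, 2↦3, 3↦4}, {0↦2, 1↦6, 2↦3, 3↦4}, {0↦5, 1↦1, 2↦6, 3↦7} (+1 more)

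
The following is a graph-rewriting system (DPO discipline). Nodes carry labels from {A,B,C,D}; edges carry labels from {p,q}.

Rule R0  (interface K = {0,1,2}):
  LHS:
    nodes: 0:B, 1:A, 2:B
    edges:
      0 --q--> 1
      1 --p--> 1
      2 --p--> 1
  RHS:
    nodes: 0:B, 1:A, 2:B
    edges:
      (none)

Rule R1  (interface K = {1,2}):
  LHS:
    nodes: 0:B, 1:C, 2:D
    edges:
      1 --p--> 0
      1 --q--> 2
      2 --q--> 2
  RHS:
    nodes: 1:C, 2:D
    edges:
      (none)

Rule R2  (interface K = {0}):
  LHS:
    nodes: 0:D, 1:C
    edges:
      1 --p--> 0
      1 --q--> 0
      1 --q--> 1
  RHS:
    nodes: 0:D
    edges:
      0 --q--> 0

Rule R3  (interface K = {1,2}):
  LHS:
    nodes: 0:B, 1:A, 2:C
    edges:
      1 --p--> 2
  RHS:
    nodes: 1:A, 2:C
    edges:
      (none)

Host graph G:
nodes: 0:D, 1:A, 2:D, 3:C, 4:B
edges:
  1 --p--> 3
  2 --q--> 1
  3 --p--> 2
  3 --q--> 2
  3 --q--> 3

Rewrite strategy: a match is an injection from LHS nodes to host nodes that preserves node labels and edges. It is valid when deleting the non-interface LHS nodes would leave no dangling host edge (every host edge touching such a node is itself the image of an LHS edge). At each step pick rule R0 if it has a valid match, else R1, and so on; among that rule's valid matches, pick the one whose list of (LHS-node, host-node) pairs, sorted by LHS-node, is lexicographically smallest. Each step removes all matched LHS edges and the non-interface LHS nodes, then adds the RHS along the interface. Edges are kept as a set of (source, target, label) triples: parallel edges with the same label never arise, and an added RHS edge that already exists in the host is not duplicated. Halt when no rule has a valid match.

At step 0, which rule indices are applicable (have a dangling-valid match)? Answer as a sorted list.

R0: no valid match — LHS pattern not found
R1: no valid match — LHS pattern not found
R2: no valid match — 1 raw match, all fail dangling condition
R3: 1 valid match — {0↦4, 1↦1, 2↦3}

Answer: [R3]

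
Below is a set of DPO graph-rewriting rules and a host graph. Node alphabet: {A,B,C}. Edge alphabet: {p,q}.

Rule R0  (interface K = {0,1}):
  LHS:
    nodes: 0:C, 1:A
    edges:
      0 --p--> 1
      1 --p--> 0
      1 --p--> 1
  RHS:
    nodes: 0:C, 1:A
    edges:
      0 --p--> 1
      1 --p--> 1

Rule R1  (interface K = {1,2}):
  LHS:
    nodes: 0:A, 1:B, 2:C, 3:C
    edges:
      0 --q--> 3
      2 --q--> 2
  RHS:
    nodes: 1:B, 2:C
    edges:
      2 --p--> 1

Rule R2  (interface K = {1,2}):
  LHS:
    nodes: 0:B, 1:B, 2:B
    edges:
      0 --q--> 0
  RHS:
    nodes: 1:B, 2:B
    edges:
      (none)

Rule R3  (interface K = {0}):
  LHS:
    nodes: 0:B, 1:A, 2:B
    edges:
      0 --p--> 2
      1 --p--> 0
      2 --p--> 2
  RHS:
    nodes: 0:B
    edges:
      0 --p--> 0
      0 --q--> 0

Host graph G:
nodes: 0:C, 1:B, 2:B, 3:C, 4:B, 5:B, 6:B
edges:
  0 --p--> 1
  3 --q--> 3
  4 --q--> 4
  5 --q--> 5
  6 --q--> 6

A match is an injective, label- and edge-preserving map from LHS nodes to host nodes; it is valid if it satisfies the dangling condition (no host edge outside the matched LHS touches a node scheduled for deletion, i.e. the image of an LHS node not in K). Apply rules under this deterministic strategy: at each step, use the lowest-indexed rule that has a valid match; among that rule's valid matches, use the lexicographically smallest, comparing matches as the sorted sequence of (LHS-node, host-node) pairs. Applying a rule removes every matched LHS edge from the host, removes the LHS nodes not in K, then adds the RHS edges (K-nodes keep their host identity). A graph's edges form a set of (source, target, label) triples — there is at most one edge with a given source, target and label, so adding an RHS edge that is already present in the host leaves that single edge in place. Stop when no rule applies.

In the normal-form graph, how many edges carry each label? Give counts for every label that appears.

initial: |V|=7 |E|=5  E = 0-p->1 3-q->3 4-q->4 5-q->5 6-q->6
step 1: apply R2 at {0↦4, 1↦1, 2↦2}  → |V|=6 |E|=4  E = 0-p->1 3-q->3 5-q->5 6-q->6
step 2: apply R2 at {0↦5, 1↦1, 2↦2}  → |V|=5 |E|=3  E = 0-p->1 3-q->3 6-q->6
step 3: apply R2 at {0↦6, 1↦1, 2↦2}  → |V|=4 |E|=2  E = 0-p->1 3-q->3
halt: no rule applies after step 3
NF edges: [(0, 1, 'p'), (3, 3, 'q')]

Answer: p:1 q:1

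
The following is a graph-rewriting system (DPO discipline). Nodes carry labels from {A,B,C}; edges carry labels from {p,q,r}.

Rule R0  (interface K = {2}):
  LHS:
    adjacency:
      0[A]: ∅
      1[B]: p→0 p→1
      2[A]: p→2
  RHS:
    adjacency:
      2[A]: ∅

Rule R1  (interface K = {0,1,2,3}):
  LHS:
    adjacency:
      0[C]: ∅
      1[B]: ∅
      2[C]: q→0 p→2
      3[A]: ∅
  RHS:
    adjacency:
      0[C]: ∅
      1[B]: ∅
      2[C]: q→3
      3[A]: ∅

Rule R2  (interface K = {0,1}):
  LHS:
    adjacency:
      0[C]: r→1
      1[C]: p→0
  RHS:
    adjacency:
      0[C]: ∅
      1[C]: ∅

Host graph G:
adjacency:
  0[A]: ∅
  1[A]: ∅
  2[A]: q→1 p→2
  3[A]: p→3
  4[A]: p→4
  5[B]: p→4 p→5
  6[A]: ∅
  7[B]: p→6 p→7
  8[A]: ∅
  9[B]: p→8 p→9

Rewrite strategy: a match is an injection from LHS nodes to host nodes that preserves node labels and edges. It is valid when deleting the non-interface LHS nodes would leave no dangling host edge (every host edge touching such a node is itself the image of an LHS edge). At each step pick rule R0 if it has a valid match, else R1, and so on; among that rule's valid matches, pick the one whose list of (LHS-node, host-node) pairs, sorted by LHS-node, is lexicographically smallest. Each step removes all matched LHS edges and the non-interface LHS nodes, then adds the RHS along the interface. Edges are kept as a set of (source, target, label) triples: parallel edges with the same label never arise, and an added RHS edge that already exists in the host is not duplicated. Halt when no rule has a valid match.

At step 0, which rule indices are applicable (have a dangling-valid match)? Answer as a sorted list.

R0: 6 valid matches — {0↦6, 1↦7, 2↦2}, {0↦6, 1↦7, 2↦3}, {0↦6, 1↦7, 2↦4} (+3 more)
R1: no valid match — LHS pattern not found
R2: no valid match — LHS pattern not found

Answer: [R0]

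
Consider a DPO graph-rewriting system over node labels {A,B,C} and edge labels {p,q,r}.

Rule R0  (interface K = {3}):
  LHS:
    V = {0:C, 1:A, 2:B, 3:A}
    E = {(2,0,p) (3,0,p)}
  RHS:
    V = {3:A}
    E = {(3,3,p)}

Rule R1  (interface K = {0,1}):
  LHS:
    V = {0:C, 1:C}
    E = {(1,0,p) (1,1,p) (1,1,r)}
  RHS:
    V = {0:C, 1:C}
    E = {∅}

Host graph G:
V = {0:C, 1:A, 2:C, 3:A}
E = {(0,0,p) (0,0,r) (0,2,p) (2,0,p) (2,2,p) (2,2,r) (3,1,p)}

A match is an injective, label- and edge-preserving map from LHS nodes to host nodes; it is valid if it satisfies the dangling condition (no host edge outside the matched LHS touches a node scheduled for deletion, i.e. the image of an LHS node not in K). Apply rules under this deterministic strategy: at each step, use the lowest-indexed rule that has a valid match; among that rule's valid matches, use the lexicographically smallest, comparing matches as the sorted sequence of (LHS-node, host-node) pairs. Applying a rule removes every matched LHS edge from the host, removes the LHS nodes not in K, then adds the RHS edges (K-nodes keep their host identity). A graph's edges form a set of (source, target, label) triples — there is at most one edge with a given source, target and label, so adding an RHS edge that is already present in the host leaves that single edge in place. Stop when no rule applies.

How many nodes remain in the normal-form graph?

[0] host  ⇒  4 nodes, 7 edges  {0-p->0 0-r->0 0-p->2 2-p->0 2-p->2 2-r->2 3-p->1}
[1] R1 @ {0↦0, 1↦2}  ⇒  4 nodes, 4 edges  {0-p->0 0-r->0 0-p->2 3-p->1}
[2] R1 @ {0↦2, 1↦0}  ⇒  4 nodes, 1 edges  {3-p->1}
halt: no rule applies after step 2
NF nodes: {0:C, 1:A, 2:C, 3:A}

Answer: 4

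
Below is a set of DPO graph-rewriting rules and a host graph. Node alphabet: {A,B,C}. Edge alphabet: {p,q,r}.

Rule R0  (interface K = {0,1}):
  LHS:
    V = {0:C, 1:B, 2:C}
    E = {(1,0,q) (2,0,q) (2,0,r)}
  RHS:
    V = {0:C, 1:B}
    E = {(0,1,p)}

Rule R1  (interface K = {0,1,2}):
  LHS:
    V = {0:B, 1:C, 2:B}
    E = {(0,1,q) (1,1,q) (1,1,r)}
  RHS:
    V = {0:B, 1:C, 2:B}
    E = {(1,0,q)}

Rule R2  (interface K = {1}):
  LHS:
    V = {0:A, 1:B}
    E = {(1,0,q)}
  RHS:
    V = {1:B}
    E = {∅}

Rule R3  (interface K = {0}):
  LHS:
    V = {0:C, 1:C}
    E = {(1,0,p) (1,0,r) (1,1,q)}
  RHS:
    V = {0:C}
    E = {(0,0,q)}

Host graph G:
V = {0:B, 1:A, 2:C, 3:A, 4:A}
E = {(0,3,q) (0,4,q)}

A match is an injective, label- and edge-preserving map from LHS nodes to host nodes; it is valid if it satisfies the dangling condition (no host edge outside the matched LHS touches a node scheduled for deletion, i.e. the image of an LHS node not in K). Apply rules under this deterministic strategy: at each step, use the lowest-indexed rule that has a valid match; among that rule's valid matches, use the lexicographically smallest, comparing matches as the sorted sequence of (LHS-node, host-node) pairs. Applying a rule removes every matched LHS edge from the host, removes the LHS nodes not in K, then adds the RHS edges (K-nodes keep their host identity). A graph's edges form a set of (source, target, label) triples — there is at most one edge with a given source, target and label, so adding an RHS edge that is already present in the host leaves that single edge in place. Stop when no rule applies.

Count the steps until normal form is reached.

[0] host  ⇒  5 nodes, 2 edges  {0-q->3 0-q->4}
[1] R2 @ {0↦3, 1↦0}  ⇒  4 nodes, 1 edges  {0-q->4}
[2] R2 @ {0↦4, 1↦0}  ⇒  3 nodes, 0 edges  {∅}
halt: no rule applies after step 2

Answer: 2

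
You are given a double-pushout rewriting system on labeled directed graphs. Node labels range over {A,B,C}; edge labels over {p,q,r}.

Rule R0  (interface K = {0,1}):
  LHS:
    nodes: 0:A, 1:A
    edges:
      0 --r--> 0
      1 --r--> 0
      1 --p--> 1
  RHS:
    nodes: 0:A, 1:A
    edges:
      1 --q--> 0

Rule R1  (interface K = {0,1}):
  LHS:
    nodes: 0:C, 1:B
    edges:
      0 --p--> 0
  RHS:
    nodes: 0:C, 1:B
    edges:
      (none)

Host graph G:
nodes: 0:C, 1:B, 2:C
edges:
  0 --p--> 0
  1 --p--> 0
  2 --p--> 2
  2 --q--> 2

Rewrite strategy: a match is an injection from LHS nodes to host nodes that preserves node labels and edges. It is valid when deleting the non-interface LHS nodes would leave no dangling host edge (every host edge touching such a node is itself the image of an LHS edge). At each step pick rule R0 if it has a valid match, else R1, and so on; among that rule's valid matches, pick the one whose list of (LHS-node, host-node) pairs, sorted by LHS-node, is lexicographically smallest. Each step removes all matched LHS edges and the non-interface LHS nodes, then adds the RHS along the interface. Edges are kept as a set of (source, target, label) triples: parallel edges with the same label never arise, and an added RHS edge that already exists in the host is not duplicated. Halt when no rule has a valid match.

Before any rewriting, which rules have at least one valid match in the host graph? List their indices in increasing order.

Answer: [R1]

Steps:
R0: no valid match — LHS pattern not found
R1: 2 valid matches — {0↦0, 1↦1}, {0↦2, 1↦1}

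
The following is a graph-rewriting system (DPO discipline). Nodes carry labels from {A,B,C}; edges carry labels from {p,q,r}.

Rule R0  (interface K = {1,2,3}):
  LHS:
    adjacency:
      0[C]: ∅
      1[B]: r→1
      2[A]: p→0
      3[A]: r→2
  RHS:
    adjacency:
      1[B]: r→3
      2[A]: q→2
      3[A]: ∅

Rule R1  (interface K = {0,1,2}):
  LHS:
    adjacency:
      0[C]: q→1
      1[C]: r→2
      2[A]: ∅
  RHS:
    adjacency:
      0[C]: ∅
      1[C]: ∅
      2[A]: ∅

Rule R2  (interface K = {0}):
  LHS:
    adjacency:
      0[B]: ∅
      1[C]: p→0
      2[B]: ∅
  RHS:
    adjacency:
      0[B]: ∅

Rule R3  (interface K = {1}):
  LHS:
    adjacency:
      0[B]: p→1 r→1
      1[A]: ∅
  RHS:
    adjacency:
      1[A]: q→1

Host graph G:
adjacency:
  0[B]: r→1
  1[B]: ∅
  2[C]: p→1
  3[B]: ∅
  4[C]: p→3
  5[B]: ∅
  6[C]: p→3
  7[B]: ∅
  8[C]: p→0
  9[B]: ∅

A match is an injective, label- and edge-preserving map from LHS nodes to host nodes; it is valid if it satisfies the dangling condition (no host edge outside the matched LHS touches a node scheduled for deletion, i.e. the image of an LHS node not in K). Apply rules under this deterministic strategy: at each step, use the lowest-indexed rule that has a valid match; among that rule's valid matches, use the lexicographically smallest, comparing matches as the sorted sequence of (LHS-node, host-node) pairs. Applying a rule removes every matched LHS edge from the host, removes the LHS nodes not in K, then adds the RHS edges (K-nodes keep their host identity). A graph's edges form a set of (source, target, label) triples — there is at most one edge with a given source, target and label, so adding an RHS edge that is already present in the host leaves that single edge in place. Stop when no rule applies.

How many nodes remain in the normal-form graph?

Answer: 4

Steps:
[0] host  ⇒  10 nodes, 5 edges  {0-r->1 2-p->1 4-p->3 6-p->3 8-p->0}
[1] R2 @ {0↦0, 1↦8, 2↦5}  ⇒  8 nodes, 4 edges  {0-r->1 2-p->1 4-p->3 6-p->3}
[2] R2 @ {0↦1, 1↦2, 2↦7}  ⇒  6 nodes, 3 edges  {0-r->1 4-p->3 6-p->3}
[3] R2 @ {0↦3, 1↦4, 2↦9}  ⇒  4 nodes, 2 edges  {0-r->1 6-p->3}
normal form: no rule applies after step 3
NF nodes: {0:B, 1:B, 3:B, 6:C}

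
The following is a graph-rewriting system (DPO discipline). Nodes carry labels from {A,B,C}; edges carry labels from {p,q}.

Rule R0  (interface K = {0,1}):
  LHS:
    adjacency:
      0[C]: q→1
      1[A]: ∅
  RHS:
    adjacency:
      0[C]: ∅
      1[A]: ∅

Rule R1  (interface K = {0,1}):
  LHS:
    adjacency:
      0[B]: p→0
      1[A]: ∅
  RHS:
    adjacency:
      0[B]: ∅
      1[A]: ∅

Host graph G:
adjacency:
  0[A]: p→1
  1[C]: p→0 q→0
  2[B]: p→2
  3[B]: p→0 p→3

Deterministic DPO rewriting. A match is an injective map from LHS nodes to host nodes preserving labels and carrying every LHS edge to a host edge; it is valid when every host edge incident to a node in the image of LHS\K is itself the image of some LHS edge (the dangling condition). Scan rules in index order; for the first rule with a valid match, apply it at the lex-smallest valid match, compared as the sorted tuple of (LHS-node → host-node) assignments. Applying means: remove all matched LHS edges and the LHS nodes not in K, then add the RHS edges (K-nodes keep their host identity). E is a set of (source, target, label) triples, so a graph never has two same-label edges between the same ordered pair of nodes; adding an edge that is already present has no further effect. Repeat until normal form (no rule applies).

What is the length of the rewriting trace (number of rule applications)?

Answer: 3

Derivation:
initial: |V|=4 |E|=6  E = 0-p->1 1-p->0 1-q->0 2-p->2 3-p->0 3-p->3
step 1: apply R0 at {0↦1, 1↦0}  → |V|=4 |E|=5  E = 0-p->1 1-p->0 2-p->2 3-p->0 3-p->3
step 2: apply R1 at {0↦2, 1↦0}  → |V|=4 |E|=4  E = 0-p->1 1-p->0 3-p->0 3-p->3
step 3: apply R1 at {0↦3, 1↦0}  → |V|=4 |E|=3  E = 0-p->1 1-p->0 3-p->0
normal form: no rule applies after step 3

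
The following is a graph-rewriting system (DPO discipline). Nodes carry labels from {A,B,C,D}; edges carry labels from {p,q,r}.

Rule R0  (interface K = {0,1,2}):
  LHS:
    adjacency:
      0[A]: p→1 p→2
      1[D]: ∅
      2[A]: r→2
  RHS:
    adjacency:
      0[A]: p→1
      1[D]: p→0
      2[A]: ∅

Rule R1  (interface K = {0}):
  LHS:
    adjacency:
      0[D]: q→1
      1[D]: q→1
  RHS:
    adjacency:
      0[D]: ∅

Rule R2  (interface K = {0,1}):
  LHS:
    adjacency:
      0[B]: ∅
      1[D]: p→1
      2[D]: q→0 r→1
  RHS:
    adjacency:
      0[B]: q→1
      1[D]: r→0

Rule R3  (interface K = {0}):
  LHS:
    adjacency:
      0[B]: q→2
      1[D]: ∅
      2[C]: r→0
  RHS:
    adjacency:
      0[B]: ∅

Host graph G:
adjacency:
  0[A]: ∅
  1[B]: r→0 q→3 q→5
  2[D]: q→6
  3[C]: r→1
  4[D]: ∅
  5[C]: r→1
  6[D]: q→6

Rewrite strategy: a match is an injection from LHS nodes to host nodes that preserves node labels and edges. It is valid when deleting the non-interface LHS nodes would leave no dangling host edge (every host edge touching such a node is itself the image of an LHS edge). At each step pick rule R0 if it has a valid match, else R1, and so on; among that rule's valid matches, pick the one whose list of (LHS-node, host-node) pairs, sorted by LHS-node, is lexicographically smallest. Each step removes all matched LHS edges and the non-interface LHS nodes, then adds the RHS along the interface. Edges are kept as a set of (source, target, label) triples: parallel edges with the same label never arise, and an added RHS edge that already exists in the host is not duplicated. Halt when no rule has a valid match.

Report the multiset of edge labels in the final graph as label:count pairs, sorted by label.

Answer: r:1

Steps:
[0] host  ⇒  7 nodes, 7 edges  {1-r->0 1-q->3 1-q->5 2-q->6 3-r->1 5-r->1 6-q->6}
[1] R1 @ {0↦2, 1↦6}  ⇒  6 nodes, 5 edges  {1-r->0 1-q->3 1-q->5 3-r->1 5-r->1}
[2] R3 @ {0↦1, 1↦2, 2↦3}  ⇒  4 nodes, 3 edges  {1-r->0 1-q->5 5-r->1}
[3] R3 @ {0↦1, 1↦4, 2↦5}  ⇒  2 nodes, 1 edges  {1-r->0}
halt: no rule applies after step 3
NF edges: [(1, 0, 'r')]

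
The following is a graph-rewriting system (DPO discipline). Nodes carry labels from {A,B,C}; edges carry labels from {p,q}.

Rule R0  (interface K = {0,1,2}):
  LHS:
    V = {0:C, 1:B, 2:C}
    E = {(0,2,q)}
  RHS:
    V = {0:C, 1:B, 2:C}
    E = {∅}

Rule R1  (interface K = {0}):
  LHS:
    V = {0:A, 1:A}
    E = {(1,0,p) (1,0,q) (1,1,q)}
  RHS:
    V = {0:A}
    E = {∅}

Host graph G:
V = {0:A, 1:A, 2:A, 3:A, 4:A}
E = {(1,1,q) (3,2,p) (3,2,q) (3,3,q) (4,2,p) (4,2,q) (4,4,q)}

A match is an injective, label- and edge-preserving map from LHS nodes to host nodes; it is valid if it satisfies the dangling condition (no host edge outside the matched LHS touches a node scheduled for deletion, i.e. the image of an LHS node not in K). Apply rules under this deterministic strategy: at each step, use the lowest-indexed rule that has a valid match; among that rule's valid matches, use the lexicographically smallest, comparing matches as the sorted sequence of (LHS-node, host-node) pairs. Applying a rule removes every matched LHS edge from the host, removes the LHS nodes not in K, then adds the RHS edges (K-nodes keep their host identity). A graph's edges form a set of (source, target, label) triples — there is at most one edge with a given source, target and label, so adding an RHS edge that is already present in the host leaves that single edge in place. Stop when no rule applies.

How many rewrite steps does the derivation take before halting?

start.  V:5 E:7  edges: 1-q->1 3-p->2 3-q->2 3-q->3 4-p->2 4-q->2 4-q->4
1. fire R1 via {0↦2, 1↦3}  →  V:4 E:4  edges: 1-q->1 4-p->2 4-q->2 4-q->4
2. fire R1 via {0↦2, 1↦4}  →  V:3 E:1  edges: 1-q->1
final graph: no rule applies after step 2

Answer: 2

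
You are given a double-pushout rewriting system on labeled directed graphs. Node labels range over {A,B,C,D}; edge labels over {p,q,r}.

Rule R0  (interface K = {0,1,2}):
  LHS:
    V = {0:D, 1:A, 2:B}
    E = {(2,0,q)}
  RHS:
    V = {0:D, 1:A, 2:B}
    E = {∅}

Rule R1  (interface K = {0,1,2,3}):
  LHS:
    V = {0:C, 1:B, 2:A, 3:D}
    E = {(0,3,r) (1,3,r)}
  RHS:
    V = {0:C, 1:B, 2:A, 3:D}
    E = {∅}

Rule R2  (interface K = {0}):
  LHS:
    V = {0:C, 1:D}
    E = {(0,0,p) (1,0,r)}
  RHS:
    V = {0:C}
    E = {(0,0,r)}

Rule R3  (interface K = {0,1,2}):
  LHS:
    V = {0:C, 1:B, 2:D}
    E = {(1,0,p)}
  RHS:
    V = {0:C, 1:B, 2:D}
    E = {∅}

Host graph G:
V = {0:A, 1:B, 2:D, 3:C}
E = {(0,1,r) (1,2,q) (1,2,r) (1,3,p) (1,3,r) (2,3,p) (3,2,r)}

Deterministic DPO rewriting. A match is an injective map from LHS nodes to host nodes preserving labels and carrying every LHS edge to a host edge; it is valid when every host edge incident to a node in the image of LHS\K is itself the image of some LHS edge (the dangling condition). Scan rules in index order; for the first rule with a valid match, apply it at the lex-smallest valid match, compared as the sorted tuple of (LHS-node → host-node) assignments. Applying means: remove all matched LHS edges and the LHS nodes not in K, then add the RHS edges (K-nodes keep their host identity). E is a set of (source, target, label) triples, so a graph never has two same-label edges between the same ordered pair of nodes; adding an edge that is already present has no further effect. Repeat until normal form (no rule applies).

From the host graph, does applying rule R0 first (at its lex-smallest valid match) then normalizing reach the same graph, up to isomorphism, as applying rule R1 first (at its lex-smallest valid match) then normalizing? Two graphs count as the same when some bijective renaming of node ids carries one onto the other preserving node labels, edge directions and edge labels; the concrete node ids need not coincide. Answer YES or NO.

branch R0-first: apply at {0↦2, 1↦0, 2↦1} → |E|=6, then 2 more step(s) → NF |V|=4 |E|=3 V={0:A, 1:B, 2:D, 3:C} E=0-r->1 1-r->3 2-p->3
branch R1-first: apply at {0↦3, 1↦1, 2↦0, 3↦2} → |E|=5, then 2 more step(s) → NF |V|=4 |E|=3 V={0:A, 1:B, 2:D, 3:C} E=0-r->1 1-r->3 2-p->3
graphs isomorphic (equal up to label-preserving node renaming)

Answer: YES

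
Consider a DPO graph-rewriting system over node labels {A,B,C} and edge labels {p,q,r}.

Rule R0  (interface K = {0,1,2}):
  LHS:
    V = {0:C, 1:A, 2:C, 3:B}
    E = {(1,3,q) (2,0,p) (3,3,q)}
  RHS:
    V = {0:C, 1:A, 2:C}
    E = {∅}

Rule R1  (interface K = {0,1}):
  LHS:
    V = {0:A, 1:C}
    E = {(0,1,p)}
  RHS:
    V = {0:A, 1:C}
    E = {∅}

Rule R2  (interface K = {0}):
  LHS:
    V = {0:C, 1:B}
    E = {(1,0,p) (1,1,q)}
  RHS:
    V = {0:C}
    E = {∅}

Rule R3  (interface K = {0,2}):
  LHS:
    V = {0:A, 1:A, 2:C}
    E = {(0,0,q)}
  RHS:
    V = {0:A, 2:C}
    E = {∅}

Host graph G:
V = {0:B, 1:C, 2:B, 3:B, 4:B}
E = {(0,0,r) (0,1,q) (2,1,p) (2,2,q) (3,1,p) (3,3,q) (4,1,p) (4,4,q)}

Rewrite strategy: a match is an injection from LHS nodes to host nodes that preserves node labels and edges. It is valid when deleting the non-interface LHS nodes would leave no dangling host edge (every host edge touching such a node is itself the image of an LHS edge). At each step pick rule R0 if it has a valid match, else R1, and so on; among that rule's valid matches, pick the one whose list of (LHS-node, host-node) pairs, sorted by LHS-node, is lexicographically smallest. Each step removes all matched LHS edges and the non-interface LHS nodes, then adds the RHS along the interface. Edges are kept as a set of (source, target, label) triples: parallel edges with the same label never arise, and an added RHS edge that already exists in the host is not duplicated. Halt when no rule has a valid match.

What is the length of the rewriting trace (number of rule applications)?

[0] host  ⇒  5 nodes, 8 edges  {0-r->0 0-q->1 2-p->1 2-q->2 3-p->1 3-q->3 4-p->1 4-q->4}
[1] R2 @ {0↦1, 1↦2}  ⇒  4 nodes, 6 edges  {0-r->0 0-q->1 3-p->1 3-q->3 4-p->1 4-q->4}
[2] R2 @ {0↦1, 1↦3}  ⇒  3 nodes, 4 edges  {0-r->0 0-q->1 4-p->1 4-q->4}
[3] R2 @ {0↦1, 1↦4}  ⇒  2 nodes, 2 edges  {0-r->0 0-q->1}
final graph: no rule applies after step 3

Answer: 3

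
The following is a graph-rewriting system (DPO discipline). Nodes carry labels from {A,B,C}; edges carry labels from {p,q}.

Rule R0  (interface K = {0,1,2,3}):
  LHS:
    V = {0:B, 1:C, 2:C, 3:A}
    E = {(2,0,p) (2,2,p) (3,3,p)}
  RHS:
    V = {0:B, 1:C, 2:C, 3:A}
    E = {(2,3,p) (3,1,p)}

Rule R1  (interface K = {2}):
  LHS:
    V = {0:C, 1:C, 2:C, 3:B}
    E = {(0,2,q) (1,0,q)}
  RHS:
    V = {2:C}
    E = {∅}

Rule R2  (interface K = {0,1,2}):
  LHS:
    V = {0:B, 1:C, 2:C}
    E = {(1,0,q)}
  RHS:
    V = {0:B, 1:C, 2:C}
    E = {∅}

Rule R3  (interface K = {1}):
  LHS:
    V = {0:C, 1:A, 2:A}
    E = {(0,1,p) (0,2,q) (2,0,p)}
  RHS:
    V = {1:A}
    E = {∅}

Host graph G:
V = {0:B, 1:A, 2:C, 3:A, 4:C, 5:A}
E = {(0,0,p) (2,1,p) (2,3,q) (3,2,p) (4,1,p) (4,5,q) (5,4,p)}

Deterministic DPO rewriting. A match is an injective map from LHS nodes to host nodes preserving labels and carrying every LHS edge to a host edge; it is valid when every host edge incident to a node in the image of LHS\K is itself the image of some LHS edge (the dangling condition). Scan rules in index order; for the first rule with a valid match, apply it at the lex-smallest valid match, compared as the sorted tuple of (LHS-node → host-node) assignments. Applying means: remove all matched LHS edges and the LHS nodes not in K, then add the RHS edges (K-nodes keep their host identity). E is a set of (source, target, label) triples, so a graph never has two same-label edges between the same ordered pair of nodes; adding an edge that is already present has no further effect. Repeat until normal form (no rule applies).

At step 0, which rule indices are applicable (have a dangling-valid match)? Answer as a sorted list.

R0: no valid match — LHS pattern not found
R1: no valid match — LHS pattern not found
R2: no valid match — LHS pattern not found
R3: 2 valid matches — {0↦2, 1↦1, 2↦3}, {0↦4, 1↦1, 2↦5}

Answer: [R3]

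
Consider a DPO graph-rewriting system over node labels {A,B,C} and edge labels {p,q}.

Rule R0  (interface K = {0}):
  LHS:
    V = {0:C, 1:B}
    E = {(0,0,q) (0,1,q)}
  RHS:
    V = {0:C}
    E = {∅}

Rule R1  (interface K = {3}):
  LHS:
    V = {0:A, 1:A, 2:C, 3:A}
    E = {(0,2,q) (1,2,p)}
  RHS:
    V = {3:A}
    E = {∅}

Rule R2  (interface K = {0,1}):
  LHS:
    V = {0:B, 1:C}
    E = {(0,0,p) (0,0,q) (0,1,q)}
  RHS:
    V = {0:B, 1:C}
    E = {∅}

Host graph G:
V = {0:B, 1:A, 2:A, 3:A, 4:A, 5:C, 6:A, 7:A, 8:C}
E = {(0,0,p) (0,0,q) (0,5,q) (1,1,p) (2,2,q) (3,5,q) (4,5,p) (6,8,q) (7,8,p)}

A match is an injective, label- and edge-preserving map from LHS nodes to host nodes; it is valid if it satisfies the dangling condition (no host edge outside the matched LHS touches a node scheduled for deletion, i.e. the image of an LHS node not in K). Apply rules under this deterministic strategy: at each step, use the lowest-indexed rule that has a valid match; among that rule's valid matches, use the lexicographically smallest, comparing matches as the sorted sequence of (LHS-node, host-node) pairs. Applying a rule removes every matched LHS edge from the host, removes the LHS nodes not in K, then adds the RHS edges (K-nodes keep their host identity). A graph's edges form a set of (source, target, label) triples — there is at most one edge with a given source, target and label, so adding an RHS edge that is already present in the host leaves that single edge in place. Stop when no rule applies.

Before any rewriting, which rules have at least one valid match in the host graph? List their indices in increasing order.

R0: no valid match — LHS pattern not found
R1: 4 valid matches — {0↦6, 1↦7, 2↦8, 3↦1}, {0↦6, 1↦7, 2↦8, 3↦2}, {0↦6, 1↦7, 2↦8, 3↦3} (+1 more)
R2: 1 valid match — {0↦0, 1↦5}

Answer: [R1,R2]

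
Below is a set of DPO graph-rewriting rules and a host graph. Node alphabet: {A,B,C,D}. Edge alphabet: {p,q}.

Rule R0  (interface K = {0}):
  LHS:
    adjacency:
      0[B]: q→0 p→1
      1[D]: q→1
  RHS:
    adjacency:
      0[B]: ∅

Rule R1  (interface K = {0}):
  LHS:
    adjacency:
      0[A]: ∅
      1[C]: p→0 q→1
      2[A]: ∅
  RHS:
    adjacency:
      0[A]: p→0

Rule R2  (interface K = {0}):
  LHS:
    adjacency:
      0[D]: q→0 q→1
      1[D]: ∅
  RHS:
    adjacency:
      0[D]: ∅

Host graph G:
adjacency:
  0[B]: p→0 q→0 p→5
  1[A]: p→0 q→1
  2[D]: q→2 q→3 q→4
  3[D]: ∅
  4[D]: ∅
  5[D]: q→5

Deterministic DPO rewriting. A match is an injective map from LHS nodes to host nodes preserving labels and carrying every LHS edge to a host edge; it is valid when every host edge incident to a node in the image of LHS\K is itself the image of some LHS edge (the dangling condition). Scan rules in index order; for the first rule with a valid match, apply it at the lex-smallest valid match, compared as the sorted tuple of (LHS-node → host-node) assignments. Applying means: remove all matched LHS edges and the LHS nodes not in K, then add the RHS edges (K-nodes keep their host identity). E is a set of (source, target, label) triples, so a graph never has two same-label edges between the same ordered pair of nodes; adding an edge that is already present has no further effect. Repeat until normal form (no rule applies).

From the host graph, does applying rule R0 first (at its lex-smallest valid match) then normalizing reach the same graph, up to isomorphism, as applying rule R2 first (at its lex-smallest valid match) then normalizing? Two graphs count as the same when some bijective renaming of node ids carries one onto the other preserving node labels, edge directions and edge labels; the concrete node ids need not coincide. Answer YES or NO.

branch R0-first: apply at {0↦0, 1↦5} → |E|=6, then 1 more step(s) → NF |V|=4 |E|=4 V={0:B, 1:A, 2:D, 4:D} E=0-p->0 1-p->0 1-q->1 2-q->4
branch R2-first: apply at {0↦2, 1↦3} → |E|=7, then 1 more step(s) → NF |V|=4 |E|=4 V={0:B, 1:A, 2:D, 4:D} E=0-p->0 1-p->0 1-q->1 2-q->4
graphs isomorphic (equal up to label-preserving node renaming)

Answer: YES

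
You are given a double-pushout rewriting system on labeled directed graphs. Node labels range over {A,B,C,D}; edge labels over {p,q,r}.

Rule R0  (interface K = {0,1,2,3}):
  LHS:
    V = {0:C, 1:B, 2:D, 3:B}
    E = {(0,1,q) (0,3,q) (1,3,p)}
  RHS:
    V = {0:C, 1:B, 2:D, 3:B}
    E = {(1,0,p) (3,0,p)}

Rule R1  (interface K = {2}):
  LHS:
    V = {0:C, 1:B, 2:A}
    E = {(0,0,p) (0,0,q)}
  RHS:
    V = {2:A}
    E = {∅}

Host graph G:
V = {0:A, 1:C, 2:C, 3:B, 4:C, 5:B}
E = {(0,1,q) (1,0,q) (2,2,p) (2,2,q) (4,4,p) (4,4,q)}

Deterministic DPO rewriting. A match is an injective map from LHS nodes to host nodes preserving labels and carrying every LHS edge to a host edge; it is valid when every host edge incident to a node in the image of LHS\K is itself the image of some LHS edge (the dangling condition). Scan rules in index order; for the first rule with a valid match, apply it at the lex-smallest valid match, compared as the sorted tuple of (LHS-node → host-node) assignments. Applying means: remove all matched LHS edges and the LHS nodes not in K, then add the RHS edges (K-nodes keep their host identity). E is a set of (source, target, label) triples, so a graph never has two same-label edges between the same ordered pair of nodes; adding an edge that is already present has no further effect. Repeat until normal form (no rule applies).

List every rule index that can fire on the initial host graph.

Answer: [R1]

Derivation:
R0: no valid match — LHS pattern not found
R1: 4 valid matches — {0↦2, 1↦3, 2↦0}, {0↦2, 1↦5, 2↦0}, {0↦4, 1↦3, 2↦0} (+1 more)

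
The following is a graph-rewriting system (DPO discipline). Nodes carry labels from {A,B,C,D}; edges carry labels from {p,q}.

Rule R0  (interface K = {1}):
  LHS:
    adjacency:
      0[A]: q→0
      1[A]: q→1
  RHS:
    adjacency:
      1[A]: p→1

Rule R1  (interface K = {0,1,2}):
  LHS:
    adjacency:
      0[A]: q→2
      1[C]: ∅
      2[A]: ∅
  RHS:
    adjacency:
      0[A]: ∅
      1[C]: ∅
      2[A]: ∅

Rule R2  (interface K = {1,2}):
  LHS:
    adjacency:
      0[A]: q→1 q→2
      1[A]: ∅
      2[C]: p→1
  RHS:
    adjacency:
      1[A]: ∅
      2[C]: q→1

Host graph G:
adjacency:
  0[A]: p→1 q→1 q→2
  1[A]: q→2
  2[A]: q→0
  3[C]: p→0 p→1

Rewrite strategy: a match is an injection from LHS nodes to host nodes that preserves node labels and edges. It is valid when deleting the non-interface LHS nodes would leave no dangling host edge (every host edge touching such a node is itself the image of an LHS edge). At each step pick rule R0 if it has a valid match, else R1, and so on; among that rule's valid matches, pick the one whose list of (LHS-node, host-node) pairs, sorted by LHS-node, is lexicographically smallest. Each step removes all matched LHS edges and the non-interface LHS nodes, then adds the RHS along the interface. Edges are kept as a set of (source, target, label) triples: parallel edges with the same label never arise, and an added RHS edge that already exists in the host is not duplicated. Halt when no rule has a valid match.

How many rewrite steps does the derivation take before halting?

[0] host  ⇒  4 nodes, 7 edges  {0-p->1 0-q->1 0-q->2 1-q->2 2-q->0 3-p->0 3-p->1}
[1] R1 @ {0↦0, 1↦3, 2↦1}  ⇒  4 nodes, 6 edges  {0-p->1 0-q->2 1-q->2 2-q->0 3-p->0 3-p->1}
[2] R1 @ {0↦0, 1↦3, 2↦2}  ⇒  4 nodes, 5 edges  {0-p->1 1-q->2 2-q->0 3-p->0 3-p->1}
[3] R1 @ {0↦1, 1↦3, 2↦2}  ⇒  4 nodes, 4 edges  {0-p->1 2-q->0 3-p->0 3-p->1}
[4] R1 @ {0↦2, 1↦3, 2↦0}  ⇒  4 nodes, 3 edges  {0-p->1 3-p->0 3-p->1}
normal form: no rule applies after step 4

Answer: 4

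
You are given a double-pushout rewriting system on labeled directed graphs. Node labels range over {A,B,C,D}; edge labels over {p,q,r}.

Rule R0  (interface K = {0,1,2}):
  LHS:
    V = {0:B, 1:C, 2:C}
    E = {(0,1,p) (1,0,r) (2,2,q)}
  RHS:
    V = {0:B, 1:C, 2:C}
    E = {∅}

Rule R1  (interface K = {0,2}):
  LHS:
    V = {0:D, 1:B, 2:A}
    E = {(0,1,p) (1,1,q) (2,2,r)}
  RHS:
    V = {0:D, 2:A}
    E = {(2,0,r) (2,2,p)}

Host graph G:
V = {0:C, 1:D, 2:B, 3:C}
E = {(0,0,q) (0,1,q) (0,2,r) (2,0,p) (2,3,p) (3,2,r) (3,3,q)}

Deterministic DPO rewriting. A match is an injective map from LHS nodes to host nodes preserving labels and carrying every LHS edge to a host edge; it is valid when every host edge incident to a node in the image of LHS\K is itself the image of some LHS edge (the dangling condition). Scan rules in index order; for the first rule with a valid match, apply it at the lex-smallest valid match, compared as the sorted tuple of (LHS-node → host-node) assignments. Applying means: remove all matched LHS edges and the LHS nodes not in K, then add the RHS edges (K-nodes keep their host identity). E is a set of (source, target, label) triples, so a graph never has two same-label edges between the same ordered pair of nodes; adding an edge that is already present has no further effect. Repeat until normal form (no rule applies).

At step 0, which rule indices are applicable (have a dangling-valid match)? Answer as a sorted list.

Answer: [R0]

Steps:
R0: 2 valid matches — {0↦2, 1↦0, 2↦3}, {0↦2, 1↦3, 2↦0}
R1: no valid match — LHS pattern not found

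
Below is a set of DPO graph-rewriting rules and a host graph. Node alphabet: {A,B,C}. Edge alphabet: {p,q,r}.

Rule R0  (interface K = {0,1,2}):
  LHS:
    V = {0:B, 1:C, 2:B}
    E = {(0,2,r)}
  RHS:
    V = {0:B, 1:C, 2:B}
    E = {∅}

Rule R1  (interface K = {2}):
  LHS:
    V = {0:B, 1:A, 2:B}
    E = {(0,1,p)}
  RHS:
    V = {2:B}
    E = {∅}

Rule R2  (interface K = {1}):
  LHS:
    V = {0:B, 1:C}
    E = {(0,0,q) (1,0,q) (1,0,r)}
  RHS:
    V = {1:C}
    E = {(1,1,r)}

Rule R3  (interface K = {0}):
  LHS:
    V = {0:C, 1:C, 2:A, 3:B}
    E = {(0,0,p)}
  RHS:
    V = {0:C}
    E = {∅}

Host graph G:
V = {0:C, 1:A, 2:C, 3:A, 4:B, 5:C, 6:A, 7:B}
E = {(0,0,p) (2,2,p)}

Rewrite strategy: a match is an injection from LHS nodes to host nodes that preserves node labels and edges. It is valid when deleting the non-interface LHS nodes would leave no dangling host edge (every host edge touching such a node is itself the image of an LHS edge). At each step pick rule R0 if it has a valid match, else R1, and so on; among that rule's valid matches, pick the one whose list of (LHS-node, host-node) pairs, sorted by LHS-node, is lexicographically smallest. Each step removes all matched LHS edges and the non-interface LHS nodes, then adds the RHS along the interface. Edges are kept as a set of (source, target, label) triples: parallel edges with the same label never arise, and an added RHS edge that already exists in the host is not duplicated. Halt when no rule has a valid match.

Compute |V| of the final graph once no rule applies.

Answer: 2

Steps:
initial: |V|=8 |E|=2  E = 0-p->0 2-p->2
step 1: apply R3 at {0↦0, 1↦5, 2↦1, 3↦4}  → |V|=5 |E|=1  E = 2-p->2
step 2: apply R3 at {0↦2, 1↦0, 2↦3, 3↦7}  → |V|=2 |E|=0  E = ∅
final graph: no rule applies after step 2
NF nodes: {2:C, 6:A}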